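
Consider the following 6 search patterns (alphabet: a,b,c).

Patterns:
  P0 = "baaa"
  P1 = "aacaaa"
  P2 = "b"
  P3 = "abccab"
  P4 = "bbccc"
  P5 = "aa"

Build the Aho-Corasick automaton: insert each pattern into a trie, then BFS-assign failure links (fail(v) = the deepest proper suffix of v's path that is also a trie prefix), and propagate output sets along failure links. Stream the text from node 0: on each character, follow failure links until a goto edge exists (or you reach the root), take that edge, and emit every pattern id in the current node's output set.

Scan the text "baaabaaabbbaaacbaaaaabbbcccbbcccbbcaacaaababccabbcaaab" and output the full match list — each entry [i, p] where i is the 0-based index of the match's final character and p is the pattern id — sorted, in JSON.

Build:
Trie (insert patterns):
  n0 'ε': a→5 b→1
  n1 'b': a→2 b→16  [P2 ends]
  n2 'ba': a→3
  n3 'baa': a→4
  n4 'baaa': ·  [P0 ends]
  n5 'a': a→6 b→11
  n6 'aa': c→7  [P5 ends]
  n7 'aac': a→8
  n8 'aaca': a→9
  n9 'aacaa': a→10
  n10 'aacaaa': ·  [P1 ends]
  n11 'ab': c→12
  n12 'abc': c→13
  n13 'abcc': a→14
  n14 'abcca': b→15
  n15 'abccab': ·  [P3 ends]
  n16 'bb': c→17
  n17 'bbc': c→18
  n18 'bbcc': c→19
  n19 'bbccc': ·  [P4 ends]

BFS fail/out derivation:
  n1('b'): parent n0 fail=0; on 'b' 0 → fail=0;  out {2}∪∅={2}
  n5('a'): parent n0 fail=0; on 'a' 0 → fail=0;  out ∅∪∅=∅
  n2('ba'): parent n1 fail=0; on 'a' 0 → fail=5;  out ∅∪∅=∅
  n6('aa'): parent n5 fail=0; on 'a' 0 → fail=5;  out {5}∪∅={5}
  n11('ab'): parent n5 fail=0; on 'b' 0 → fail=1;  out ∅∪{2}={2}
  n16('bb'): parent n1 fail=0; on 'b' 0 → fail=1;  out ∅∪{2}={2}
  n3('baa'): parent n2 fail=5; on 'a' 5 → fail=6;  out ∅∪{5}={5}
  n7('aac'): parent n6 fail=5; on 'c' 5→0 → fail=0;  out ∅∪∅=∅
  n12('abc'): parent n11 fail=1; on 'c' 1→0 → fail=0;  out ∅∪∅=∅
  n17('bbc'): parent n16 fail=1; on 'c' 1→0 → fail=0;  out ∅∪∅=∅
  n4('baaa'): parent n3 fail=6; on 'a' 6→5 → fail=6;  out {0}∪{5}={0,5}
  n8('aaca'): parent n7 fail=0; on 'a' 0 → fail=5;  out ∅∪∅=∅
  n13('abcc'): parent n12 fail=0; on 'c' 0 → fail=0;  out ∅∪∅=∅
  n18('bbcc'): parent n17 fail=0; on 'c' 0 → fail=0;  out ∅∪∅=∅
  n9('aacaa'): parent n8 fail=5; on 'a' 5 → fail=6;  out ∅∪{5}={5}
  n14('abcca'): parent n13 fail=0; on 'a' 0 → fail=5;  out ∅∪∅=∅
  n19('bbccc'): parent n18 fail=0; on 'c' 0 → fail=0;  out {4}∪∅={4}
  n10('aacaaa'): parent n9 fail=6; on 'a' 6→5 → fail=6;  out {1}∪{5}={1,5}
  n15('abccab'): parent n14 fail=5; on 'b' 5 → fail=11;  out {3}∪{2}={2,3}

Scan:
pos 0 'b': at 1  ** P2@[0:0]
pos 1 'a': at 2
pos 2 'a': at 3  ** P5@[1:2]
pos 3 'a': at 4  ** P0@[0:3],P5@[2:3]
pos 4 'b': at 11 (fail-walked)  ** P2@[4:4]
pos 5 'a': at 2 (fail-walked)
pos 6 'a': at 3  ** P5@[5:6]
pos 7 'a': at 4  ** P0@[4:7],P5@[6:7]
pos 8 'b': at 11 (fail-walked)  ** P2@[8:8]
pos 9 'b': at 16 (fail-walked)  ** P2@[9:9]
pos 10 'b': at 16 (fail-walked)  ** P2@[10:10]
pos 11 'a': at 2 (fail-walked)
pos 12 'a': at 3  ** P5@[11:12]
pos 13 'a': at 4  ** P0@[10:13],P5@[12:13]
pos 14 'c': at 7 (fail-walked)
pos 15 'b': at 1 (fail-walked)  ** P2@[15:15]
pos 16 'a': at 2
pos 17 'a': at 3  ** P5@[16:17]
pos 18 'a': at 4  ** P0@[15:18],P5@[17:18]
pos 19 'a': at 6 (fail-walked)  ** P5@[18:19]
pos 20 'a': at 6 (fail-walked)  ** P5@[19:20]
pos 21 'b': at 11 (fail-walked)  ** P2@[21:21]
pos 22 'b': at 16 (fail-walked)  ** P2@[22:22]
pos 23 'b': at 16 (fail-walked)  ** P2@[23:23]
pos 24 'c': at 17
pos 25 'c': at 18
pos 26 'c': at 19  ** P4@[22:26]
pos 27 'b': at 1 (fail-walked)  ** P2@[27:27]
pos 28 'b': at 16  ** P2@[28:28]
pos 29 'c': at 17
pos 30 'c': at 18
pos 31 'c': at 19  ** P4@[27:31]
pos 32 'b': at 1 (fail-walked)  ** P2@[32:32]
pos 33 'b': at 16  ** P2@[33:33]
pos 34 'c': at 17
pos 35 'a': at 5 (fail-walked)
pos 36 'a': at 6  ** P5@[35:36]
pos 37 'c': at 7
pos 38 'a': at 8
pos 39 'a': at 9  ** P5@[38:39]
pos 40 'a': at 10  ** P1@[35:40],P5@[39:40]
pos 41 'b': at 11 (fail-walked)  ** P2@[41:41]
pos 42 'a': at 2 (fail-walked)
pos 43 'b': at 11 (fail-walked)  ** P2@[43:43]
pos 44 'c': at 12
pos 45 'c': at 13
pos 46 'a': at 14
pos 47 'b': at 15  ** P2@[47:47],P3@[42:47]
pos 48 'b': at 16 (fail-walked)  ** P2@[48:48]
pos 49 'c': at 17
pos 50 'a': at 5 (fail-walked)
pos 51 'a': at 6  ** P5@[50:51]
pos 52 'a': at 6 (fail-walked)  ** P5@[51:52]
pos 53 'b': at 11 (fail-walked)  ** P2@[53:53]

Result: [[0,2],[2,5],[3,0],[3,5],[4,2],[6,5],[7,0],[7,5],[8,2],[9,2],[10,2],[12,5],[13,0],[13,5],[15,2],[17,5],[18,0],[18,5],[19,5],[20,5],[21,2],[22,2],[23,2],[26,4],[27,2],[28,2],[31,4],[32,2],[33,2],[36,5],[39,5],[40,1],[40,5],[41,2],[43,2],[47,2],[47,3],[48,2],[51,5],[52,5],[53,2]]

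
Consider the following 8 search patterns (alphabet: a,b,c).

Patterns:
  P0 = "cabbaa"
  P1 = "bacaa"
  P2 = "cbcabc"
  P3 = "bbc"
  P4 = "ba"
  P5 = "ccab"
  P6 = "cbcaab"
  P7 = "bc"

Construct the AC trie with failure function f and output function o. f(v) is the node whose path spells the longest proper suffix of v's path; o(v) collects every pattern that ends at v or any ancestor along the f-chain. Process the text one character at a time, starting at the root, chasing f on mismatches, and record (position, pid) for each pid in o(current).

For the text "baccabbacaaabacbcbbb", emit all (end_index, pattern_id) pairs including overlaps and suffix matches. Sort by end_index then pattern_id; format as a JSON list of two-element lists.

Build automaton:
Trie (insert patterns):
  n0 'ε': b→7 c→1
  n1 'c': a→2 b→12 c→19
  n2 'ca': b→3
  n3 'cab': b→4
  n4 'cabb': a→5
  n5 'cabba': a→6
  n6 'cabbaa': ·  [P0 ends]
  n7 'b': a→8 b→17 c→24
  n8 'ba': c→9  [P4 ends]
  n9 'bac': a→10
  n10 'baca': a→11
  n11 'bacaa': ·  [P1 ends]
  n12 'cb': c→13
  n13 'cbc': a→14
  n14 'cbca': a→22 b→15
  n15 'cbcab': c→16
  n16 'cbcabc': ·  [P2 ends]
  n17 'bb': c→18
  n18 'bbc': ·  [P3 ends]
  n19 'cc': a→20
  n20 'cca': b→21
  n21 'ccab': ·  [P5 ends]
  n22 'cbcaa': b→23
  n23 'cbcaab': ·  [P6 ends]
  n24 'bc': ·  [P7 ends]

Failure links (BFS by depth):
  n1('c'): parent n0 fail=0; on 'c' 0 → fail=0;  out ∅∪∅=∅
  n7('b'): parent n0 fail=0; on 'b' 0 → fail=0;  out ∅∪∅=∅
  n2('ca'): parent n1 fail=0; on 'a' 0 → fail=0;  out ∅∪∅=∅
  n8('ba'): parent n7 fail=0; on 'a' 0 → fail=0;  out {4}∪∅={4}
  n12('cb'): parent n1 fail=0; on 'b' 0 → fail=7;  out ∅∪∅=∅
  n17('bb'): parent n7 fail=0; on 'b' 0 → fail=7;  out ∅∪∅=∅
  n19('cc'): parent n1 fail=0; on 'c' 0 → fail=1;  out ∅∪∅=∅
  n24('bc'): parent n7 fail=0; on 'c' 0 → fail=1;  out {7}∪∅={7}
  n3('cab'): parent n2 fail=0; on 'b' 0 → fail=7;  out ∅∪∅=∅
  n9('bac'): parent n8 fail=0; on 'c' 0 → fail=1;  out ∅∪∅=∅
  n13('cbc'): parent n12 fail=7; on 'c' 7 → fail=24;  out ∅∪{7}={7}
  n18('bbc'): parent n17 fail=7; on 'c' 7 → fail=24;  out {3}∪{7}={3,7}
  n20('cca'): parent n19 fail=1; on 'a' 1 → fail=2;  out ∅∪∅=∅
  n4('cabb'): parent n3 fail=7; on 'b' 7 → fail=17;  out ∅∪∅=∅
  n10('baca'): parent n9 fail=1; on 'a' 1 → fail=2;  out ∅∪∅=∅
  n14('cbca'): parent n13 fail=24; on 'a' 24→1 → fail=2;  out ∅∪∅=∅
  n21('ccab'): parent n20 fail=2; on 'b' 2 → fail=3;  out {5}∪∅={5}
  n5('cabba'): parent n4 fail=17; on 'a' 17→7 → fail=8;  out ∅∪{4}={4}
  n11('bacaa'): parent n10 fail=2; on 'a' 2→0 → fail=0;  out {1}∪∅={1}
  n15('cbcab'): parent n14 fail=2; on 'b' 2 → fail=3;  out ∅∪∅=∅
  n22('cbcaa'): parent n14 fail=2; on 'a' 2→0 → fail=0;  out ∅∪∅=∅
  n6('cabbaa'): parent n5 fail=8; on 'a' 8→0 → fail=0;  out {0}∪∅={0}
  n16('cbcabc'): parent n15 fail=3; on 'c' 3→7 → fail=24;  out {2}∪{7}={2,7}
  n23('cbcaab'): parent n22 fail=0; on 'b' 0 → fail=7;  out {6}∪∅={6}

Scan:
pos 0 'b': at 7
pos 1 'a': at 8  emit P4@[0:1]
pos 2 'c': at 9
pos 3 'c': at 19 (fail-walked)
pos 4 'a': at 20
pos 5 'b': at 21  emit P5@[2:5]
pos 6 'b': at 4 (fail-walked)
pos 7 'a': at 5  emit P4@[6:7]
pos 8 'c': at 9 (fail-walked)
pos 9 'a': at 10
pos 10 'a': at 11  emit P1@[6:10]
pos 11 'a': at 0 (fail-walked)
pos 12 'b': at 7
pos 13 'a': at 8  emit P4@[12:13]
pos 14 'c': at 9
pos 15 'b': at 12 (fail-walked)
pos 16 'c': at 13  emit P7@[15:16]
pos 17 'b': at 12 (fail-walked)
pos 18 'b': at 17 (fail-walked)
pos 19 'b': at 17 (fail-walked)

Matches: [[1,4],[5,5],[7,4],[10,1],[13,4],[16,7]]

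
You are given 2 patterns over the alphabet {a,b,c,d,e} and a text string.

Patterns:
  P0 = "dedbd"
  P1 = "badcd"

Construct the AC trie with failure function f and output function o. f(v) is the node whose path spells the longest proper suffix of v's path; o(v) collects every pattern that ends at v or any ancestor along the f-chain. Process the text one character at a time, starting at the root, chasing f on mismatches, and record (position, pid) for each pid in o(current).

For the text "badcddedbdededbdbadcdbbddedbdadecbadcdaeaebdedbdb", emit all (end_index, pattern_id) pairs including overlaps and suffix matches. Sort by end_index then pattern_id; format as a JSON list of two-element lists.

Build automaton:
Trie (insert patterns):
  0='ε' goto b→6 d→1
  1='d' goto e→2
  2='de' goto d→3
  3='ded' goto b→4
  4='dedb' goto d→5
  5='dedbd' goto ·  ←P0
  6='b' goto a→7
  7='ba' goto d→8
  8='bad' goto c→9
  9='badc' goto d→10
  10='badcd' goto ·  ←P1

Failure links (BFS by depth):
  n1('d'): parent n0 fail=0; on 'd' 0 → fail=0;  out ∅∪∅=∅
  n6('b'): parent n0 fail=0; on 'b' 0 → fail=0;  out ∅∪∅=∅
  n2('de'): parent n1 fail=0; on 'e' 0 → fail=0;  out ∅∪∅=∅
  n7('ba'): parent n6 fail=0; on 'a' 0 → fail=0;  out ∅∪∅=∅
  n3('ded'): parent n2 fail=0; on 'd' 0 → fail=1;  out ∅∪∅=∅
  n8('bad'): parent n7 fail=0; on 'd' 0 → fail=1;  out ∅∪∅=∅
  n4('dedb'): parent n3 fail=1; on 'b' 1→0 → fail=6;  out ∅∪∅=∅
  n9('badc'): parent n8 fail=1; on 'c' 1→0 → fail=0;  out ∅∪∅=∅
  n5('dedbd'): parent n4 fail=6; on 'd' 6→0 → fail=1;  out {0}∪∅={0}
  n10('badcd'): parent n9 fail=0; on 'd' 0 → fail=1;  out {1}∪∅={1}

Text stream:
pos 0 'b': at 6
pos 1 'a': at 7
pos 2 'd': at 8
pos 3 'c': at 9
pos 4 'd': at 10  emit P1@[0:4]
pos 5 'd': at 1 (fail-walked)
pos 6 'e': at 2
pos 7 'd': at 3
pos 8 'b': at 4
pos 9 'd': at 5  emit P0@[5:9]
pos 10 'e': at 2 (fail-walked)
pos 11 'd': at 3
pos 12 'e': at 2 (fail-walked)
pos 13 'd': at 3
pos 14 'b': at 4
pos 15 'd': at 5  emit P0@[11:15]
pos 16 'b': at 6 (fail-walked)
pos 17 'a': at 7
pos 18 'd': at 8
pos 19 'c': at 9
pos 20 'd': at 10  emit P1@[16:20]
pos 21 'b': at 6 (fail-walked)
pos 22 'b': at 6 (fail-walked)
pos 23 'd': at 1 (fail-walked)
pos 24 'd': at 1 (fail-walked)
pos 25 'e': at 2
pos 26 'd': at 3
pos 27 'b': at 4
pos 28 'd': at 5  emit P0@[24:28]
pos 29 'a': at 0 (fail-walked)
pos 30 'd': at 1
pos 31 'e': at 2
pos 32 'c': at 0 (fail-walked)
pos 33 'b': at 6
pos 34 'a': at 7
pos 35 'd': at 8
pos 36 'c': at 9
pos 37 'd': at 10  emit P1@[33:37]
pos 38 'a': at 0 (fail-walked)
pos 39 'e': at 0
pos 40 'a': at 0
pos 41 'e': at 0
pos 42 'b': at 6
pos 43 'd': at 1 (fail-walked)
pos 44 'e': at 2
pos 45 'd': at 3
pos 46 'b': at 4
pos 47 'd': at 5  emit P0@[43:47]
pos 48 'b': at 6 (fail-walked)

Result: [[4,1],[9,0],[15,0],[20,1],[28,0],[37,1],[47,0]]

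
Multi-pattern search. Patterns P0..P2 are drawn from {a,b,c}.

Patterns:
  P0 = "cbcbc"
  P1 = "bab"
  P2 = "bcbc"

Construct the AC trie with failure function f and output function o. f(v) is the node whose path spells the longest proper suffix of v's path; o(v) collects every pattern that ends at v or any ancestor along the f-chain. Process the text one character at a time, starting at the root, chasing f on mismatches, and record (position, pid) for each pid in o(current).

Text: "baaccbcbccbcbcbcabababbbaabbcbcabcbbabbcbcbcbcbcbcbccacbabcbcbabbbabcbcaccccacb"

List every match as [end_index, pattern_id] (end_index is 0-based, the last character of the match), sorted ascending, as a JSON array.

Build:
Trie nodes:
  n0 'ε': b→6 c→1
  n1 'c': b→2
  n2 'cb': c→3
  n3 'cbc': b→4
  n4 'cbcb': c→5
  n5 'cbcbc': ·  ←P0
  n6 'b': a→7 c→9
  n7 'ba': b→8
  n8 'bab': ·  ←P1
  n9 'bc': b→10
  n10 'bcb': c→11
  n11 'bcbc': ·  ←P2

BFS fail/out derivation:
  fail(1) 'c': from fail(0)=0 chase 'c': 0 ⇒ 0;  out=∅∪out(0)=∅
  fail(6) 'b': from fail(0)=0 chase 'b': 0 ⇒ 0;  out=∅∪out(0)=∅
  fail(2) 'cb': from fail(1)=0 chase 'b': 0 ⇒ 6;  out=∅∪out(6)=∅
  fail(7) 'ba': from fail(6)=0 chase 'a': 0 ⇒ 0;  out=∅∪out(0)=∅
  fail(9) 'bc': from fail(6)=0 chase 'c': 0 ⇒ 1;  out=∅∪out(1)=∅
  fail(3) 'cbc': from fail(2)=6 chase 'c': 6 ⇒ 9;  out=∅∪out(9)=∅
  fail(8) 'bab': from fail(7)=0 chase 'b': 0 ⇒ 6;  out={1}∪out(6)={1}
  fail(10) 'bcb': from fail(9)=1 chase 'b': 1 ⇒ 2;  out=∅∪out(2)=∅
  fail(4) 'cbcb': from fail(3)=9 chase 'b': 9 ⇒ 10;  out=∅∪out(10)=∅
  fail(11) 'bcbc': from fail(10)=2 chase 'c': 2 ⇒ 3;  out={2}∪out(3)={2}
  fail(5) 'cbcbc': from fail(4)=10 chase 'c': 10 ⇒ 11;  out={0}∪out(11)={0,2}

Text stream:
pos 0 'b': at 6
pos 1 'a': at 7
pos 2 'a': at 0 (fail-walked)
pos 3 'c': at 1
pos 4 'c': at 1 (fail-walked)
pos 5 'b': at 2
pos 6 'c': at 3
pos 7 'b': at 4
pos 8 'c': at 5  emit P0@[4:8],P2@[5:8]
pos 9 'c': at 1 (fail-walked)
pos 10 'b': at 2
pos 11 'c': at 3
pos 12 'b': at 4
pos 13 'c': at 5  emit P0@[9:13],P2@[10:13]
pos 14 'b': at 4 (fail-walked)
pos 15 'c': at 5  emit P0@[11:15],P2@[12:15]
pos 16 'a': at 0 (fail-walked)
pos 17 'b': at 6
pos 18 'a': at 7
pos 19 'b': at 8  emit P1@[17:19]
pos 20 'a': at 7 (fail-walked)
pos 21 'b': at 8  emit P1@[19:21]
pos 22 'b': at 6 (fail-walked)
pos 23 'b': at 6 (fail-walked)
pos 24 'a': at 7
pos 25 'a': at 0 (fail-walked)
pos 26 'b': at 6
pos 27 'b': at 6 (fail-walked)
pos 28 'c': at 9
pos 29 'b': at 10
pos 30 'c': at 11  emit P2@[27:30]
pos 31 'a': at 0 (fail-walked)
pos 32 'b': at 6
pos 33 'c': at 9
pos 34 'b': at 10
pos 35 'b': at 6 (fail-walked)
pos 36 'a': at 7
pos 37 'b': at 8  emit P1@[35:37]
pos 38 'b': at 6 (fail-walked)
pos 39 'c': at 9
pos 40 'b': at 10
pos 41 'c': at 11  emit P2@[38:41]
pos 42 'b': at 4 (fail-walked)
pos 43 'c': at 5  emit P0@[39:43],P2@[40:43]
pos 44 'b': at 4 (fail-walked)
pos 45 'c': at 5  emit P0@[41:45],P2@[42:45]
pos 46 'b': at 4 (fail-walked)
pos 47 'c': at 5  emit P0@[43:47],P2@[44:47]
pos 48 'b': at 4 (fail-walked)
pos 49 'c': at 5  emit P0@[45:49],P2@[46:49]
pos 50 'b': at 4 (fail-walked)
pos 51 'c': at 5  emit P0@[47:51],P2@[48:51]
pos 52 'c': at 1 (fail-walked)
pos 53 'a': at 0 (fail-walked)
pos 54 'c': at 1
pos 55 'b': at 2
pos 56 'a': at 7 (fail-walked)
pos 57 'b': at 8  emit P1@[55:57]
pos 58 'c': at 9 (fail-walked)
pos 59 'b': at 10
pos 60 'c': at 11  emit P2@[57:60]
pos 61 'b': at 4 (fail-walked)
pos 62 'a': at 7 (fail-walked)
pos 63 'b': at 8  emit P1@[61:63]
pos 64 'b': at 6 (fail-walked)
pos 65 'b': at 6 (fail-walked)
pos 66 'a': at 7
pos 67 'b': at 8  emit P1@[65:67]
pos 68 'c': at 9 (fail-walked)
pos 69 'b': at 10
pos 70 'c': at 11  emit P2@[67:70]
pos 71 'a': at 0 (fail-walked)
pos 72 'c': at 1
pos 73 'c': at 1 (fail-walked)
pos 74 'c': at 1 (fail-walked)
pos 75 'c': at 1 (fail-walked)
pos 76 'a': at 0 (fail-walked)
pos 77 'c': at 1
pos 78 'b': at 2

Result: [[8,0],[8,2],[13,0],[13,2],[15,0],[15,2],[19,1],[21,1],[30,2],[37,1],[41,2],[43,0],[43,2],[45,0],[45,2],[47,0],[47,2],[49,0],[49,2],[51,0],[51,2],[57,1],[60,2],[63,1],[67,1],[70,2]]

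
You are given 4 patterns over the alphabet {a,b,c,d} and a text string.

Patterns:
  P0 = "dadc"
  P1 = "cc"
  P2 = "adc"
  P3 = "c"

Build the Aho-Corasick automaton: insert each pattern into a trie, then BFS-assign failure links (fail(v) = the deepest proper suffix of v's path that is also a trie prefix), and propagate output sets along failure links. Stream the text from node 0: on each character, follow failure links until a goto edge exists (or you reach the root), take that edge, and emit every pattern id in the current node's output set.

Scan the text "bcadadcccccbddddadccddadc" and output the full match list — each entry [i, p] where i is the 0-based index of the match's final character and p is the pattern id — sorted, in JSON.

Construct AC machine:
Trie (insert patterns):
  0='ε' goto a→7 c→5 d→1
  1='d' goto a→2
  2='da' goto d→3
  3='dad' goto c→4
  4='dadc' goto ·  ←P0
  5='c' goto c→6  ←P3
  6='cc' goto ·  ←P1
  7='a' goto d→8
  8='ad' goto c→9
  9='adc' goto ·  ←P2

Failure links (BFS by depth):
  n1('d'): parent n0 fail=0; on 'd' 0 → fail=0;  out ∅∪∅=∅
  n5('c'): parent n0 fail=0; on 'c' 0 → fail=0;  out {3}∪∅={3}
  n7('a'): parent n0 fail=0; on 'a' 0 → fail=0;  out ∅∪∅=∅
  n2('da'): parent n1 fail=0; on 'a' 0 → fail=7;  out ∅∪∅=∅
  n6('cc'): parent n5 fail=0; on 'c' 0 → fail=5;  out {1}∪{3}={1,3}
  n8('ad'): parent n7 fail=0; on 'd' 0 → fail=1;  out ∅∪∅=∅
  n3('dad'): parent n2 fail=7; on 'd' 7 → fail=8;  out ∅∪∅=∅
  n9('adc'): parent n8 fail=1; on 'c' 1→0 → fail=5;  out {2}∪{3}={2,3}
  n4('dadc'): parent n3 fail=8; on 'c' 8 → fail=9;  out {0}∪{2,3}={0,2,3}

Scan:
[0] read 'b'  n0⇒n0
[1] read 'c'  n0⇒n5  emit P3@[1:1]
[2] read 'a'  n5⇒n7 (via fail)
[3] read 'd'  n7⇒n8
[4] read 'a'  n8⇒n2 (via fail)
[5] read 'd'  n2⇒n3
[6] read 'c'  n3⇒n4  emit P0@[3:6],P2@[4:6],P3@[6:6]
[7] read 'c'  n4⇒n6 (via fail)  emit P1@[6:7],P3@[7:7]
[8] read 'c'  n6⇒n6 (via fail)  emit P1@[7:8],P3@[8:8]
[9] read 'c'  n6⇒n6 (via fail)  emit P1@[8:9],P3@[9:9]
[10] read 'c'  n6⇒n6 (via fail)  emit P1@[9:10],P3@[10:10]
[11] read 'b'  n6⇒n0 (via fail)
[12] read 'd'  n0⇒n1
[13] read 'd'  n1⇒n1 (via fail)
[14] read 'd'  n1⇒n1 (via fail)
[15] read 'd'  n1⇒n1 (via fail)
[16] read 'a'  n1⇒n2
[17] read 'd'  n2⇒n3
[18] read 'c'  n3⇒n4  emit P0@[15:18],P2@[16:18],P3@[18:18]
[19] read 'c'  n4⇒n6 (via fail)  emit P1@[18:19],P3@[19:19]
[20] read 'd'  n6⇒n1 (via fail)
[21] read 'd'  n1⇒n1 (via fail)
[22] read 'a'  n1⇒n2
[23] read 'd'  n2⇒n3
[24] read 'c'  n3⇒n4  emit P0@[21:24],P2@[22:24],P3@[24:24]

All matches (sorted): [[1,3],[6,0],[6,2],[6,3],[7,1],[7,3],[8,1],[8,3],[9,1],[9,3],[10,1],[10,3],[18,0],[18,2],[18,3],[19,1],[19,3],[24,0],[24,2],[24,3]]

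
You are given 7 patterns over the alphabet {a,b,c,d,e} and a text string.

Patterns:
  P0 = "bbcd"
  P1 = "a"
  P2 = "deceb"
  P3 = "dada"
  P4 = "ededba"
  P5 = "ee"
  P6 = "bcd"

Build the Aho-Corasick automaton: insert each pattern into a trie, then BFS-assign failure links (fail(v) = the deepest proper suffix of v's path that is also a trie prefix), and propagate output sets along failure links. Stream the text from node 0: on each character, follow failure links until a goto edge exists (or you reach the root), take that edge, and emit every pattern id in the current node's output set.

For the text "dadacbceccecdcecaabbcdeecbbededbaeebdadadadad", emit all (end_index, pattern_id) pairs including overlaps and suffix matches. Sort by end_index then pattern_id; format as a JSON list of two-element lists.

Build automaton:
Trie nodes:
  0='ε' goto a→5 b→1 d→6 e→14
  1='b' goto b→2 c→21
  2='bb' goto c→3
  3='bbc' goto d→4
  4='bbcd' goto ·  ←P0
  5='a' goto ·  ←P1
  6='d' goto a→11 e→7
  7='de' goto c→8
  8='dec' goto e→9
  9='dece' goto b→10
  10='deceb' goto ·  ←P2
  11='da' goto d→12
  12='dad' goto a→13
  13='dada' goto ·  ←P3
  14='e' goto d→15 e→20
  15='ed' goto e→16
  16='ede' goto d→17
  17='eded' goto b→18
  18='ededb' goto a→19
  19='ededba' goto ·  ←P4
  20='ee' goto ·  ←P5
  21='bc' goto d→22
  22='bcd' goto ·  ←P6

BFS fail/out derivation:
  fail(1) 'b': from fail(0)=0 chase 'b': 0 ⇒ 0;  out=∅∪out(0)=∅
  fail(5) 'a': from fail(0)=0 chase 'a': 0 ⇒ 0;  out={1}∪out(0)={1}
  fail(6) 'd': from fail(0)=0 chase 'd': 0 ⇒ 0;  out=∅∪out(0)=∅
  fail(14) 'e': from fail(0)=0 chase 'e': 0 ⇒ 0;  out=∅∪out(0)=∅
  fail(2) 'bb': from fail(1)=0 chase 'b': 0 ⇒ 1;  out=∅∪out(1)=∅
  fail(7) 'de': from fail(6)=0 chase 'e': 0 ⇒ 14;  out=∅∪out(14)=∅
  fail(11) 'da': from fail(6)=0 chase 'a': 0 ⇒ 5;  out=∅∪out(5)={1}
  fail(15) 'ed': from fail(14)=0 chase 'd': 0 ⇒ 6;  out=∅∪out(6)=∅
  fail(20) 'ee': from fail(14)=0 chase 'e': 0 ⇒ 14;  out={5}∪out(14)={5}
  fail(21) 'bc': from fail(1)=0 chase 'c': 0 ⇒ 0;  out=∅∪out(0)=∅
  fail(3) 'bbc': from fail(2)=1 chase 'c': 1 ⇒ 21;  out=∅∪out(21)=∅
  fail(8) 'dec': from fail(7)=14 chase 'c': 14→0 ⇒ 0;  out=∅∪out(0)=∅
  fail(12) 'dad': from fail(11)=5 chase 'd': 5→0 ⇒ 6;  out=∅∪out(6)=∅
  fail(16) 'ede': from fail(15)=6 chase 'e': 6 ⇒ 7;  out=∅∪out(7)=∅
  fail(22) 'bcd': from fail(21)=0 chase 'd': 0 ⇒ 6;  out={6}∪out(6)={6}
  fail(4) 'bbcd': from fail(3)=21 chase 'd': 21 ⇒ 22;  out={0}∪out(22)={0,6}
  fail(9) 'dece': from fail(8)=0 chase 'e': 0 ⇒ 14;  out=∅∪out(14)=∅
  fail(13) 'dada': from fail(12)=6 chase 'a': 6 ⇒ 11;  out={3}∪out(11)={1,3}
  fail(17) 'eded': from fail(16)=7 chase 'd': 7→14 ⇒ 15;  out=∅∪out(15)=∅
  fail(10) 'deceb': from fail(9)=14 chase 'b': 14→0 ⇒ 1;  out={2}∪out(1)={2}
  fail(18) 'ededb': from fail(17)=15 chase 'b': 15→6→0 ⇒ 1;  out=∅∪out(1)=∅
  fail(19) 'ededba': from fail(18)=1 chase 'a': 1→0 ⇒ 5;  out={4}∪out(5)={1,4}

Scan:
pos 0 'd': at 6
pos 1 'a': at 11  ** P1@[1:1]
pos 2 'd': at 12
pos 3 'a': at 13  ** P1@[3:3],P3@[0:3]
pos 4 'c': at 0 (via fail)
pos 5 'b': at 1
pos 6 'c': at 21
pos 7 'e': at 14 (via fail)
pos 8 'c': at 0 (via fail)
pos 9 'c': at 0
pos 10 'e': at 14
pos 11 'c': at 0 (via fail)
pos 12 'd': at 6
pos 13 'c': at 0 (via fail)
pos 14 'e': at 14
pos 15 'c': at 0 (via fail)
pos 16 'a': at 5  ** P1@[16:16]
pos 17 'a': at 5 (via fail)  ** P1@[17:17]
pos 18 'b': at 1 (via fail)
pos 19 'b': at 2
pos 20 'c': at 3
pos 21 'd': at 4  ** P0@[18:21],P6@[19:21]
pos 22 'e': at 7 (via fail)
pos 23 'e': at 20 (via fail)  ** P5@[22:23]
pos 24 'c': at 0 (via fail)
pos 25 'b': at 1
pos 26 'b': at 2
pos 27 'e': at 14 (via fail)
pos 28 'd': at 15
pos 29 'e': at 16
pos 30 'd': at 17
pos 31 'b': at 18
pos 32 'a': at 19  ** P1@[32:32],P4@[27:32]
pos 33 'e': at 14 (via fail)
pos 34 'e': at 20  ** P5@[33:34]
pos 35 'b': at 1 (via fail)
pos 36 'd': at 6 (via fail)
pos 37 'a': at 11  ** P1@[37:37]
pos 38 'd': at 12
pos 39 'a': at 13  ** P1@[39:39],P3@[36:39]
pos 40 'd': at 12 (via fail)
pos 41 'a': at 13  ** P1@[41:41],P3@[38:41]
pos 42 'd': at 12 (via fail)
pos 43 'a': at 13  ** P1@[43:43],P3@[40:43]
pos 44 'd': at 12 (via fail)

All matches (sorted): [[1,1],[3,1],[3,3],[16,1],[17,1],[21,0],[21,6],[23,5],[32,1],[32,4],[34,5],[37,1],[39,1],[39,3],[41,1],[41,3],[43,1],[43,3]]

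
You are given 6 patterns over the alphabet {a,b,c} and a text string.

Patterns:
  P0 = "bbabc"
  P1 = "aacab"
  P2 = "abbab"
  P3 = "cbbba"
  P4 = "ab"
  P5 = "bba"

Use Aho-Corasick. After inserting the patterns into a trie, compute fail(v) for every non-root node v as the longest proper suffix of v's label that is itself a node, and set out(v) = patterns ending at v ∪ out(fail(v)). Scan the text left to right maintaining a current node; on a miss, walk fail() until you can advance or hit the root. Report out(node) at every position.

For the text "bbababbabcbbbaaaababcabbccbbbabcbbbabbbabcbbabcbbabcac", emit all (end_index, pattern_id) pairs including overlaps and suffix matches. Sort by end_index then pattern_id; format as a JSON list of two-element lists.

Build:
Trie nodes:
  0='ε' goto a→6 b→1 c→15
  1='b' goto b→2
  2='bb' goto a→3
  3='bba' goto b→4  [P5 ends]
  4='bbab' goto c→5
  5='bbabc' goto ·  [P0 ends]
  6='a' goto a→7 b→11
  7='aa' goto c→8
  8='aac' goto a→9
  9='aaca' goto b→10
  10='aacab' goto ·  [P1 ends]
  11='ab' goto b→12  [P4 ends]
  12='abb' goto a→13
  13='abba' goto b→14
  14='abbab' goto ·  [P2 ends]
  15='c' goto b→16
  16='cb' goto b→17
  17='cbb' goto b→18
  18='cbbb' goto a→19
  19='cbbba' goto ·  [P3 ends]

BFS fail/out derivation:
  fail(1) 'b': from fail(0)=0 chase 'b': 0 ⇒ 0;  out=∅∪out(0)=∅
  fail(6) 'a': from fail(0)=0 chase 'a': 0 ⇒ 0;  out=∅∪out(0)=∅
  fail(15) 'c': from fail(0)=0 chase 'c': 0 ⇒ 0;  out=∅∪out(0)=∅
  fail(2) 'bb': from fail(1)=0 chase 'b': 0 ⇒ 1;  out=∅∪out(1)=∅
  fail(7) 'aa': from fail(6)=0 chase 'a': 0 ⇒ 6;  out=∅∪out(6)=∅
  fail(11) 'ab': from fail(6)=0 chase 'b': 0 ⇒ 1;  out={4}∪out(1)={4}
  fail(16) 'cb': from fail(15)=0 chase 'b': 0 ⇒ 1;  out=∅∪out(1)=∅
  fail(3) 'bba': from fail(2)=1 chase 'a': 1→0 ⇒ 6;  out={5}∪out(6)={5}
  fail(8) 'aac': from fail(7)=6 chase 'c': 6→0 ⇒ 15;  out=∅∪out(15)=∅
  fail(12) 'abb': from fail(11)=1 chase 'b': 1 ⇒ 2;  out=∅∪out(2)=∅
  fail(17) 'cbb': from fail(16)=1 chase 'b': 1 ⇒ 2;  out=∅∪out(2)=∅
  fail(4) 'bbab': from fail(3)=6 chase 'b': 6 ⇒ 11;  out=∅∪out(11)={4}
  fail(9) 'aaca': from fail(8)=15 chase 'a': 15→0 ⇒ 6;  out=∅∪out(6)=∅
  fail(13) 'abba': from fail(12)=2 chase 'a': 2 ⇒ 3;  out=∅∪out(3)={5}
  fail(18) 'cbbb': from fail(17)=2 chase 'b': 2→1 ⇒ 2;  out=∅∪out(2)=∅
  fail(5) 'bbabc': from fail(4)=11 chase 'c': 11→1→0 ⇒ 15;  out={0}∪out(15)={0}
  fail(10) 'aacab': from fail(9)=6 chase 'b': 6 ⇒ 11;  out={1}∪out(11)={1,4}
  fail(14) 'abbab': from fail(13)=3 chase 'b': 3 ⇒ 4;  out={2}∪out(4)={2,4}
  fail(19) 'cbbba': from fail(18)=2 chase 'a': 2 ⇒ 3;  out={3}∪out(3)={3,5}

Text stream:
[0] read 'b'  n0⇒n1
[1] read 'b'  n1⇒n2
[2] read 'a'  n2⇒n3  → match P5@[0:2]
[3] read 'b'  n3⇒n4  → match P4@[2:3]
[4] read 'a'  n4⇒n6 (via fail)
[5] read 'b'  n6⇒n11  → match P4@[4:5]
[6] read 'b'  n11⇒n12
[7] read 'a'  n12⇒n13  → match P5@[5:7]
[8] read 'b'  n13⇒n14  → match P2@[4:8],P4@[7:8]
[9] read 'c'  n14⇒n5 (via fail)  → match P0@[5:9]
[10] read 'b'  n5⇒n16 (via fail)
[11] read 'b'  n16⇒n17
[12] read 'b'  n17⇒n18
[13] read 'a'  n18⇒n19  → match P3@[9:13],P5@[11:13]
[14] read 'a'  n19⇒n7 (via fail)
[15] read 'a'  n7⇒n7 (via fail)
[16] read 'a'  n7⇒n7 (via fail)
[17] read 'b'  n7⇒n11 (via fail)  → match P4@[16:17]
[18] read 'a'  n11⇒n6 (via fail)
[19] read 'b'  n6⇒n11  → match P4@[18:19]
[20] read 'c'  n11⇒n15 (via fail)
[21] read 'a'  n15⇒n6 (via fail)
[22] read 'b'  n6⇒n11  → match P4@[21:22]
[23] read 'b'  n11⇒n12
[24] read 'c'  n12⇒n15 (via fail)
[25] read 'c'  n15⇒n15 (via fail)
[26] read 'b'  n15⇒n16
[27] read 'b'  n16⇒n17
[28] read 'b'  n17⇒n18
[29] read 'a'  n18⇒n19  → match P3@[25:29],P5@[27:29]
[30] read 'b'  n19⇒n4 (via fail)  → match P4@[29:30]
[31] read 'c'  n4⇒n5  → match P0@[27:31]
[32] read 'b'  n5⇒n16 (via fail)
[33] read 'b'  n16⇒n17
[34] read 'b'  n17⇒n18
[35] read 'a'  n18⇒n19  → match P3@[31:35],P5@[33:35]
[36] read 'b'  n19⇒n4 (via fail)  → match P4@[35:36]
[37] read 'b'  n4⇒n12 (via fail)
[38] read 'b'  n12⇒n2 (via fail)
[39] read 'a'  n2⇒n3  → match P5@[37:39]
[40] read 'b'  n3⇒n4  → match P4@[39:40]
[41] read 'c'  n4⇒n5  → match P0@[37:41]
[42] read 'b'  n5⇒n16 (via fail)
[43] read 'b'  n16⇒n17
[44] read 'a'  n17⇒n3 (via fail)  → match P5@[42:44]
[45] read 'b'  n3⇒n4  → match P4@[44:45]
[46] read 'c'  n4⇒n5  → match P0@[42:46]
[47] read 'b'  n5⇒n16 (via fail)
[48] read 'b'  n16⇒n17
[49] read 'a'  n17⇒n3 (via fail)  → match P5@[47:49]
[50] read 'b'  n3⇒n4  → match P4@[49:50]
[51] read 'c'  n4⇒n5  → match P0@[47:51]
[52] read 'a'  n5⇒n6 (via fail)
[53] read 'c'  n6⇒n15 (via fail)

Result: [[2,5],[3,4],[5,4],[7,5],[8,2],[8,4],[9,0],[13,3],[13,5],[17,4],[19,4],[22,4],[29,3],[29,5],[30,4],[31,0],[35,3],[35,5],[36,4],[39,5],[40,4],[41,0],[44,5],[45,4],[46,0],[49,5],[50,4],[51,0]]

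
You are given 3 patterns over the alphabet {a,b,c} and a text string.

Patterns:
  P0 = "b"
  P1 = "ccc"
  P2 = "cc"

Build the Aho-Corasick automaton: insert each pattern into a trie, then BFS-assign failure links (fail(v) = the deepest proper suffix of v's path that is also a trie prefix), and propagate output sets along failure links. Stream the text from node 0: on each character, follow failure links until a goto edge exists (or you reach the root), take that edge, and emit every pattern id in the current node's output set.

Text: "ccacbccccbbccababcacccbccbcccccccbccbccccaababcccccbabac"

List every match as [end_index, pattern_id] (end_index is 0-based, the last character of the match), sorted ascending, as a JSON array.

Build automaton:
Trie nodes:
  n0 'ε': b→1 c→2
  n1 'b': ·  [P0 ends]
  n2 'c': c→3
  n3 'cc': c→4  [P2 ends]
  n4 'ccc': ·  [P1 ends]

Failure links (BFS by depth):
  n1('b'): parent n0 fail=0; on 'b' 0 → fail=0;  out {0}∪∅={0}
  n2('c'): parent n0 fail=0; on 'c' 0 → fail=0;  out ∅∪∅=∅
  n3('cc'): parent n2 fail=0; on 'c' 0 → fail=2;  out {2}∪∅={2}
  n4('ccc'): parent n3 fail=2; on 'c' 2 → fail=3;  out {1}∪{2}={1,2}

Text stream:
[0] read 'c'  n0⇒n2
[1] read 'c'  n2⇒n3  → match P2@[0:1]
[2] read 'a'  n3⇒n0 ·f
[3] read 'c'  n0⇒n2
[4] read 'b'  n2⇒n1 ·f  → match P0@[4:4]
[5] read 'c'  n1⇒n2 ·f
[6] read 'c'  n2⇒n3  → match P2@[5:6]
[7] read 'c'  n3⇒n4  → match P1@[5:7],P2@[6:7]
[8] read 'c'  n4⇒n4 ·f  → match P1@[6:8],P2@[7:8]
[9] read 'b'  n4⇒n1 ·f  → match P0@[9:9]
[10] read 'b'  n1⇒n1 ·f  → match P0@[10:10]
[11] read 'c'  n1⇒n2 ·f
[12] read 'c'  n2⇒n3  → match P2@[11:12]
[13] read 'a'  n3⇒n0 ·f
[14] read 'b'  n0⇒n1  → match P0@[14:14]
[15] read 'a'  n1⇒n0 ·f
[16] read 'b'  n0⇒n1  → match P0@[16:16]
[17] read 'c'  n1⇒n2 ·f
[18] read 'a'  n2⇒n0 ·f
[19] read 'c'  n0⇒n2
[20] read 'c'  n2⇒n3  → match P2@[19:20]
[21] read 'c'  n3⇒n4  → match P1@[19:21],P2@[20:21]
[22] read 'b'  n4⇒n1 ·f  → match P0@[22:22]
[23] read 'c'  n1⇒n2 ·f
[24] read 'c'  n2⇒n3  → match P2@[23:24]
[25] read 'b'  n3⇒n1 ·f  → match P0@[25:25]
[26] read 'c'  n1⇒n2 ·f
[27] read 'c'  n2⇒n3  → match P2@[26:27]
[28] read 'c'  n3⇒n4  → match P1@[26:28],P2@[27:28]
[29] read 'c'  n4⇒n4 ·f  → match P1@[27:29],P2@[28:29]
[30] read 'c'  n4⇒n4 ·f  → match P1@[28:30],P2@[29:30]
[31] read 'c'  n4⇒n4 ·f  → match P1@[29:31],P2@[30:31]
[32] read 'c'  n4⇒n4 ·f  → match P1@[30:32],P2@[31:32]
[33] read 'b'  n4⇒n1 ·f  → match P0@[33:33]
[34] read 'c'  n1⇒n2 ·f
[35] read 'c'  n2⇒n3  → match P2@[34:35]
[36] read 'b'  n3⇒n1 ·f  → match P0@[36:36]
[37] read 'c'  n1⇒n2 ·f
[38] read 'c'  n2⇒n3  → match P2@[37:38]
[39] read 'c'  n3⇒n4  → match P1@[37:39],P2@[38:39]
[40] read 'c'  n4⇒n4 ·f  → match P1@[38:40],P2@[39:40]
[41] read 'a'  n4⇒n0 ·f
[42] read 'a'  n0⇒n0
[43] read 'b'  n0⇒n1  → match P0@[43:43]
[44] read 'a'  n1⇒n0 ·f
[45] read 'b'  n0⇒n1  → match P0@[45:45]
[46] read 'c'  n1⇒n2 ·f
[47] read 'c'  n2⇒n3  → match P2@[46:47]
[48] read 'c'  n3⇒n4  → match P1@[46:48],P2@[47:48]
[49] read 'c'  n4⇒n4 ·f  → match P1@[47:49],P2@[48:49]
[50] read 'c'  n4⇒n4 ·f  → match P1@[48:50],P2@[49:50]
[51] read 'b'  n4⇒n1 ·f  → match P0@[51:51]
[52] read 'a'  n1⇒n0 ·f
[53] read 'b'  n0⇒n1  → match P0@[53:53]
[54] read 'a'  n1⇒n0 ·f
[55] read 'c'  n0⇒n2

Matches: [[1,2],[4,0],[6,2],[7,1],[7,2],[8,1],[8,2],[9,0],[10,0],[12,2],[14,0],[16,0],[20,2],[21,1],[21,2],[22,0],[24,2],[25,0],[27,2],[28,1],[28,2],[29,1],[29,2],[30,1],[30,2],[31,1],[31,2],[32,1],[32,2],[33,0],[35,2],[36,0],[38,2],[39,1],[39,2],[40,1],[40,2],[43,0],[45,0],[47,2],[48,1],[48,2],[49,1],[49,2],[50,1],[50,2],[51,0],[53,0]]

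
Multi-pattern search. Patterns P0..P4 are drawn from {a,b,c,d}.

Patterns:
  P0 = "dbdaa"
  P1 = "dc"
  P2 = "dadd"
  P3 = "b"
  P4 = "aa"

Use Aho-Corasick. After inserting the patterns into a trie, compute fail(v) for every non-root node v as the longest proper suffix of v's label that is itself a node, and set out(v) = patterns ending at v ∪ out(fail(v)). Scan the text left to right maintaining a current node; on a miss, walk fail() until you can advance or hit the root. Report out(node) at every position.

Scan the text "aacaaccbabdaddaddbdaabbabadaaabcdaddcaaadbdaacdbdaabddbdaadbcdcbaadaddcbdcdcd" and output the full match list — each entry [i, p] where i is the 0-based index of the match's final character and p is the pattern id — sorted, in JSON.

Construct AC machine:
Trie nodes:
  n0 'ε': a→11 b→10 d→1
  n1 'd': a→7 b→2 c→6
  n2 'db': d→3
  n3 'dbd': a→4
  n4 'dbda': a→5
  n5 'dbdaa': ·  ←P0
  n6 'dc': ·  ←P1
  n7 'da': d→8
  n8 'dad': d→9
  n9 'dadd': ·  ←P2
  n10 'b': ·  ←P3
  n11 'a': a→12
  n12 'aa': ·  ←P4

BFS fail/out derivation:
  n1('d'): parent n0 fail=0; on 'd' 0 → fail=0;  out ∅∪∅=∅
  n10('b'): parent n0 fail=0; on 'b' 0 → fail=0;  out {3}∪∅={3}
  n11('a'): parent n0 fail=0; on 'a' 0 → fail=0;  out ∅∪∅=∅
  n2('db'): parent n1 fail=0; on 'b' 0 → fail=10;  out ∅∪{3}={3}
  n6('dc'): parent n1 fail=0; on 'c' 0 → fail=0;  out {1}∪∅={1}
  n7('da'): parent n1 fail=0; on 'a' 0 → fail=11;  out ∅∪∅=∅
  n12('aa'): parent n11 fail=0; on 'a' 0 → fail=11;  out {4}∪∅={4}
  n3('dbd'): parent n2 fail=10; on 'd' 10→0 → fail=1;  out ∅∪∅=∅
  n8('dad'): parent n7 fail=11; on 'd' 11→0 → fail=1;  out ∅∪∅=∅
  n4('dbda'): parent n3 fail=1; on 'a' 1 → fail=7;  out ∅∪∅=∅
  n9('dadd'): parent n8 fail=1; on 'd' 1→0 → fail=1;  out {2}∪∅={2}
  n5('dbdaa'): parent n4 fail=7; on 'a' 7→11 → fail=12;  out {0}∪{4}={0,4}

Run:
[0] read 'a'  n0⇒n11
[1] read 'a'  n11⇒n12  → match P4@[0:1]
[2] read 'c'  n12⇒n0 (via fail)
[3] read 'a'  n0⇒n11
[4] read 'a'  n11⇒n12  → match P4@[3:4]
[5] read 'c'  n12⇒n0 (via fail)
[6] read 'c'  n0⇒n0
[7] read 'b'  n0⇒n10  → match P3@[7:7]
[8] read 'a'  n10⇒n11 (via fail)
[9] read 'b'  n11⇒n10 (via fail)  → match P3@[9:9]
[10] read 'd'  n10⇒n1 (via fail)
[11] read 'a'  n1⇒n7
[12] read 'd'  n7⇒n8
[13] read 'd'  n8⇒n9  → match P2@[10:13]
[14] read 'a'  n9⇒n7 (via fail)
[15] read 'd'  n7⇒n8
[16] read 'd'  n8⇒n9  → match P2@[13:16]
[17] read 'b'  n9⇒n2 (via fail)  → match P3@[17:17]
[18] read 'd'  n2⇒n3
[19] read 'a'  n3⇒n4
[20] read 'a'  n4⇒n5  → match P0@[16:20],P4@[19:20]
[21] read 'b'  n5⇒n10 (via fail)  → match P3@[21:21]
[22] read 'b'  n10⇒n10 (via fail)  → match P3@[22:22]
[23] read 'a'  n10⇒n11 (via fail)
[24] read 'b'  n11⇒n10 (via fail)  → match P3@[24:24]
[25] read 'a'  n10⇒n11 (via fail)
[26] read 'd'  n11⇒n1 (via fail)
[27] read 'a'  n1⇒n7
[28] read 'a'  n7⇒n12 (via fail)  → match P4@[27:28]
[29] read 'a'  n12⇒n12 (via fail)  → match P4@[28:29]
[30] read 'b'  n12⇒n10 (via fail)  → match P3@[30:30]
[31] read 'c'  n10⇒n0 (via fail)
[32] read 'd'  n0⇒n1
[33] read 'a'  n1⇒n7
[34] read 'd'  n7⇒n8
[35] read 'd'  n8⇒n9  → match P2@[32:35]
[36] read 'c'  n9⇒n6 (via fail)  → match P1@[35:36]
[37] read 'a'  n6⇒n11 (via fail)
[38] read 'a'  n11⇒n12  → match P4@[37:38]
[39] read 'a'  n12⇒n12 (via fail)  → match P4@[38:39]
[40] read 'd'  n12⇒n1 (via fail)
[41] read 'b'  n1⇒n2  → match P3@[41:41]
[42] read 'd'  n2⇒n3
[43] read 'a'  n3⇒n4
[44] read 'a'  n4⇒n5  → match P0@[40:44],P4@[43:44]
[45] read 'c'  n5⇒n0 (via fail)
[46] read 'd'  n0⇒n1
[47] read 'b'  n1⇒n2  → match P3@[47:47]
[48] read 'd'  n2⇒n3
[49] read 'a'  n3⇒n4
[50] read 'a'  n4⇒n5  → match P0@[46:50],P4@[49:50]
[51] read 'b'  n5⇒n10 (via fail)  → match P3@[51:51]
[52] read 'd'  n10⇒n1 (via fail)
[53] read 'd'  n1⇒n1 (via fail)
[54] read 'b'  n1⇒n2  → match P3@[54:54]
[55] read 'd'  n2⇒n3
[56] read 'a'  n3⇒n4
[57] read 'a'  n4⇒n5  → match P0@[53:57],P4@[56:57]
[58] read 'd'  n5⇒n1 (via fail)
[59] read 'b'  n1⇒n2  → match P3@[59:59]
[60] read 'c'  n2⇒n0 (via fail)
[61] read 'd'  n0⇒n1
[62] read 'c'  n1⇒n6  → match P1@[61:62]
[63] read 'b'  n6⇒n10 (via fail)  → match P3@[63:63]
[64] read 'a'  n10⇒n11 (via fail)
[65] read 'a'  n11⇒n12  → match P4@[64:65]
[66] read 'd'  n12⇒n1 (via fail)
[67] read 'a'  n1⇒n7
[68] read 'd'  n7⇒n8
[69] read 'd'  n8⇒n9  → match P2@[66:69]
[70] read 'c'  n9⇒n6 (via fail)  → match P1@[69:70]
[71] read 'b'  n6⇒n10 (via fail)  → match P3@[71:71]
[72] read 'd'  n10⇒n1 (via fail)
[73] read 'c'  n1⇒n6  → match P1@[72:73]
[74] read 'd'  n6⇒n1 (via fail)
[75] read 'c'  n1⇒n6  → match P1@[74:75]
[76] read 'd'  n6⇒n1 (via fail)

Matches: [[1,4],[4,4],[7,3],[9,3],[13,2],[16,2],[17,3],[20,0],[20,4],[21,3],[22,3],[24,3],[28,4],[29,4],[30,3],[35,2],[36,1],[38,4],[39,4],[41,3],[44,0],[44,4],[47,3],[50,0],[50,4],[51,3],[54,3],[57,0],[57,4],[59,3],[62,1],[63,3],[65,4],[69,2],[70,1],[71,3],[73,1],[75,1]]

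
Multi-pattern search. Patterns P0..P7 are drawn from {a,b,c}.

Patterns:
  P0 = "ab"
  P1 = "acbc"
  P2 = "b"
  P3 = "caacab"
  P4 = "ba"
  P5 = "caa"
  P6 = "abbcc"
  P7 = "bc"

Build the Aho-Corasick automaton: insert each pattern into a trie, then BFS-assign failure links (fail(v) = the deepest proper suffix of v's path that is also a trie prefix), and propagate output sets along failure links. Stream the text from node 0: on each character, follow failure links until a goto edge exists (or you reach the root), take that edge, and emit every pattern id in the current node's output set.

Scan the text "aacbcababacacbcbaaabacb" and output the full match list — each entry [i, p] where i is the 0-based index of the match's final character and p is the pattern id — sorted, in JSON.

Build automaton:
Trie nodes:
  n0 'ε': a→1 b→6 c→7
  n1 'a': b→2 c→3
  n2 'ab': b→14  [P0 ends]
  n3 'ac': b→4
  n4 'acb': c→5
  n5 'acbc': ·  [P1 ends]
  n6 'b': a→13 c→17  [P2 ends]
  n7 'c': a→8
  n8 'ca': a→9
  n9 'caa': c→10  [P5 ends]
  n10 'caac': a→11
  n11 'caaca': b→12
  n12 'caacab': ·  [P3 ends]
  n13 'ba': ·  [P4 ends]
  n14 'abb': c→15
  n15 'abbc': c→16
  n16 'abbcc': ·  [P6 ends]
  n17 'bc': ·  [P7 ends]

Failure links (BFS by depth):
  n1('a'): parent n0 fail=0; on 'a' 0 → fail=0;  out ∅∪∅=∅
  n6('b'): parent n0 fail=0; on 'b' 0 → fail=0;  out {2}∪∅={2}
  n7('c'): parent n0 fail=0; on 'c' 0 → fail=0;  out ∅∪∅=∅
  n2('ab'): parent n1 fail=0; on 'b' 0 → fail=6;  out {0}∪{2}={0,2}
  n3('ac'): parent n1 fail=0; on 'c' 0 → fail=7;  out ∅∪∅=∅
  n8('ca'): parent n7 fail=0; on 'a' 0 → fail=1;  out ∅∪∅=∅
  n13('ba'): parent n6 fail=0; on 'a' 0 → fail=1;  out {4}∪∅={4}
  n17('bc'): parent n6 fail=0; on 'c' 0 → fail=7;  out {7}∪∅={7}
  n4('acb'): parent n3 fail=7; on 'b' 7→0 → fail=6;  out ∅∪{2}={2}
  n9('caa'): parent n8 fail=1; on 'a' 1→0 → fail=1;  out {5}∪∅={5}
  n14('abb'): parent n2 fail=6; on 'b' 6→0 → fail=6;  out ∅∪{2}={2}
  n5('acbc'): parent n4 fail=6; on 'c' 6 → fail=17;  out {1}∪{7}={1,7}
  n10('caac'): parent n9 fail=1; on 'c' 1 → fail=3;  out ∅∪∅=∅
  n15('abbc'): parent n14 fail=6; on 'c' 6 → fail=17;  out ∅∪{7}={7}
  n11('caaca'): parent n10 fail=3; on 'a' 3→7 → fail=8;  out ∅∪∅=∅
  n16('abbcc'): parent n15 fail=17; on 'c' 17→7→0 → fail=7;  out {6}∪∅={6}
  n12('caacab'): parent n11 fail=8; on 'b' 8→1 → fail=2;  out {3}∪{0,2}={0,2,3}

Run:
[0] read 'a'  n0⇒n1
[1] read 'a'  n1⇒n1 ·f
[2] read 'c'  n1⇒n3
[3] read 'b'  n3⇒n4  → match P2@[3:3]
[4] read 'c'  n4⇒n5  → match P1@[1:4],P7@[3:4]
[5] read 'a'  n5⇒n8 ·f
[6] read 'b'  n8⇒n2 ·f  → match P0@[5:6],P2@[6:6]
[7] read 'a'  n2⇒n13 ·f  → match P4@[6:7]
[8] read 'b'  n13⇒n2 ·f  → match P0@[7:8],P2@[8:8]
[9] read 'a'  n2⇒n13 ·f  → match P4@[8:9]
[10] read 'c'  n13⇒n3 ·f
[11] read 'a'  n3⇒n8 ·f
[12] read 'c'  n8⇒n3 ·f
[13] read 'b'  n3⇒n4  → match P2@[13:13]
[14] read 'c'  n4⇒n5  → match P1@[11:14],P7@[13:14]
[15] read 'b'  n5⇒n6 ·f  → match P2@[15:15]
[16] read 'a'  n6⇒n13  → match P4@[15:16]
[17] read 'a'  n13⇒n1 ·f
[18] read 'a'  n1⇒n1 ·f
[19] read 'b'  n1⇒n2  → match P0@[18:19],P2@[19:19]
[20] read 'a'  n2⇒n13 ·f  → match P4@[19:20]
[21] read 'c'  n13⇒n3 ·f
[22] read 'b'  n3⇒n4  → match P2@[22:22]

Matches: [[3,2],[4,1],[4,7],[6,0],[6,2],[7,4],[8,0],[8,2],[9,4],[13,2],[14,1],[14,7],[15,2],[16,4],[19,0],[19,2],[20,4],[22,2]]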